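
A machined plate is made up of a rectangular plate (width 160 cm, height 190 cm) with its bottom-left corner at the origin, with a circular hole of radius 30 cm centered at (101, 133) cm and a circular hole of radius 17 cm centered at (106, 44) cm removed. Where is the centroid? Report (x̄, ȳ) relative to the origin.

plate: A = 160 × 190 = 30400.00, centroid at (80.00, 95.00).
hole 1: A = −π·30² = -2827.43, centroid at (101.00, 133.00).
hole 2: A = −π·17² = -907.92, centroid at (106.00, 44.00).
ΣA = 26664.65 cm², ΣAx̄ = 2050189.68 cm³, ΣAȳ = 2472002.87 cm³.
x̄ = 2050189.68/26664.65 = 76.89 cm; ȳ = 2472002.87/26664.65 = 92.71 cm.

x̄ = 76.89 cm, ȳ = 92.71 cm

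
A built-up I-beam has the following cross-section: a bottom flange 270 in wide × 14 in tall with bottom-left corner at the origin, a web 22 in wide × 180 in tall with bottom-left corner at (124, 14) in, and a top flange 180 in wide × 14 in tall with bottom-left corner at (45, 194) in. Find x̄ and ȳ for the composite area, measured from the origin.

bottom flange: A = 270 × 14 = 3780.00, centroid at (135.00, 7.00).
web: A = 22 × 180 = 3960.00, centroid at (135.00, 104.00).
top flange: A = 180 × 14 = 2520.00, centroid at (135.00, 201.00).
ΣA = 10260.00 in², ΣAx̄ = 1385100.00 in³, ΣAȳ = 944820.00 in³.
x̄ = 1385100.00/10260.00 = 135.00 in; ȳ = 944820.00/10260.00 = 92.09 in.

x̄ = 135.00 in, ȳ = 92.09 in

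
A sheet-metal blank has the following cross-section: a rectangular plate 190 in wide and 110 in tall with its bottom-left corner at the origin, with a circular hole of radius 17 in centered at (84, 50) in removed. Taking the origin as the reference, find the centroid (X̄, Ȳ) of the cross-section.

plate: A = 190 × 110 = 20900.00, centroid at (95.00, 55.00).
hole: A = −π·17² = -907.92, centroid at (84.00, 50.00).
ΣA = 19992.08 in², ΣAX̄ = 1909234.70 in³, ΣAȲ = 1104103.99 in³.
X̄ = 1909234.70/19992.08 = 95.50 in; Ȳ = 1104103.99/19992.08 = 55.23 in.

X̄ = 95.50 in, Ȳ = 55.23 in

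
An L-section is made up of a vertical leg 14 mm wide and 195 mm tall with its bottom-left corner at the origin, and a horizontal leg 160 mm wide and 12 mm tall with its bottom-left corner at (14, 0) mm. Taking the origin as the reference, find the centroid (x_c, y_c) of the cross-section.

x_c = 42.92 mm, y_c = 59.72 mm

vertical leg: A = 14 × 195 = 2730.00, centroid at (7.00, 97.50).
horizontal leg: A = 160 × 12 = 1920.00, centroid at (94.00, 6.00).
ΣA = 4650.00 mm², ΣAx_c = 199590.00 mm³, ΣAy_c = 277695.00 mm³.
x_c = 199590.00/4650.00 = 42.92 mm; y_c = 277695.00/4650.00 = 59.72 mm.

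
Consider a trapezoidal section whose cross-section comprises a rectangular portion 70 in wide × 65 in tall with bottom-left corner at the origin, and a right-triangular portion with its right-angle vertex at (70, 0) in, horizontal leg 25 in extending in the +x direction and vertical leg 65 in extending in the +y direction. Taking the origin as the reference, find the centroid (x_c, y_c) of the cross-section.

x_c = 41.57 in, y_c = 30.86 in

Part | A | x̄ᵢ | ȳᵢ | A·x̄ᵢ | A·ȳᵢ
rectangular portion | 4550.00 | 35.00 | 32.50 | 159250.00 | 147875.00
triangular portion | 812.50 | 78.33 | 21.67 | 63645.83 | 17604.17
Σ | 5362.50 |  |  | 222895.83 | 165479.17
x_c = 222895.83 / 5362.50 = 41.57 in
y_c = 165479.17 / 5362.50 = 30.86 in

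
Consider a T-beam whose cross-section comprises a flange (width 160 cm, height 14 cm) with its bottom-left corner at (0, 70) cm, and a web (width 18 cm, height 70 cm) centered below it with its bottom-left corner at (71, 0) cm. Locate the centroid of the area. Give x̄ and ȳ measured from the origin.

x̄ = 80.00 cm, ȳ = 61.88 cm

Part | A | x̄ᵢ | ȳᵢ | A·x̄ᵢ | A·ȳᵢ
web | 1260.00 | 80.00 | 35.00 | 100800.00 | 44100.00
flange | 2240.00 | 80.00 | 77.00 | 179200.00 | 172480.00
Σ | 3500.00 |  |  | 280000.00 | 216580.00
x̄ = 280000.00 / 3500.00 = 80.00 cm
ȳ = 216580.00 / 3500.00 = 61.88 cm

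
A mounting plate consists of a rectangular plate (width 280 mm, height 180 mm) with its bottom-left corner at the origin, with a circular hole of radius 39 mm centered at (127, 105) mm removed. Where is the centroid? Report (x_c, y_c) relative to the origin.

plate: A = 280 × 180 = 50400.00, centroid at (140.00, 90.00).
hole: A = −π·39² = -4778.36, centroid at (127.00, 105.00).
ΣA = 45621.64 mm², ΣAx_c = 6449147.97 mm³, ΣAy_c = 4034271.95 mm³.
x_c = 6449147.97/45621.64 = 141.36 mm; y_c = 4034271.95/45621.64 = 88.43 mm.

x_c = 141.36 mm, y_c = 88.43 mm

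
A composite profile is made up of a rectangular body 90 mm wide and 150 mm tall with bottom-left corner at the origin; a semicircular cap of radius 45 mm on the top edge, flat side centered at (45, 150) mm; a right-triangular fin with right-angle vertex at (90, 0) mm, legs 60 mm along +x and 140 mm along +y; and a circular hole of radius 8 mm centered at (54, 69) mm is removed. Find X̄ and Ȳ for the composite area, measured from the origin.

X̄ = 58.11 mm, Ȳ = 83.78 mm

Part | A | x̄ᵢ | ȳᵢ | A·x̄ᵢ | A·ȳᵢ
rectangular body | 13500.00 | 45.00 | 75.00 | 607500.00 | 1012500.00
semicircular top | 3180.86 | 45.00 | 169.10 | 143138.82 | 537879.38
triangular fin | 4200.00 | 110.00 | 46.67 | 462000.00 | 196000.00
hole | -201.06 | 54.00 | 69.00 | -10857.34 | -13873.27
Σ | 20679.80 |  |  | 1201781.47 | 1732506.11
X̄ = 1201781.47 / 20679.80 = 58.11 mm
Ȳ = 1732506.11 / 20679.80 = 83.78 mm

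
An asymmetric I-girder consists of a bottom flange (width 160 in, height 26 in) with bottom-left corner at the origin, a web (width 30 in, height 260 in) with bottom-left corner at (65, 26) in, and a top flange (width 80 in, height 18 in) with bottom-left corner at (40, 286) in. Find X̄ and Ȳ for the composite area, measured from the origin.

bottom flange: A = 160 × 26 = 4160.00, centroid at (80.00, 13.00).
web: A = 30 × 260 = 7800.00, centroid at (80.00, 156.00).
top flange: A = 80 × 18 = 1440.00, centroid at (80.00, 295.00).
ΣA = 13400.00 in²
ΣAX̄ = (4160.00)(80.00) + (7800.00)(80.00) + (1440.00)(80.00) = 1072000.00 in³
ΣAȲ = (4160.00)(13.00) + (7800.00)(156.00) + (1440.00)(295.00) = 1695680.00 in³
X̄ = 1072000.00 / 13400.00 = 80.00 in
Ȳ = 1695680.00 / 13400.00 = 126.54 in

X̄ = 80.00 in, Ȳ = 126.54 in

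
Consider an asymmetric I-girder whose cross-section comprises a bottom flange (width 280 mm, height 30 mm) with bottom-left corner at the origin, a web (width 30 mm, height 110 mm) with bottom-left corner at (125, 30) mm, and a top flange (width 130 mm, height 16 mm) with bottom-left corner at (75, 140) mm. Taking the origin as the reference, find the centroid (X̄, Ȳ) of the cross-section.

X̄ = 140.00 mm, Ȳ = 51.84 mm

bottom flange: A = 280 × 30 = 8400.00, centroid at (140.00, 15.00).
web: A = 30 × 110 = 3300.00, centroid at (140.00, 85.00).
top flange: A = 130 × 16 = 2080.00, centroid at (140.00, 148.00).
ΣA = 13780.00 mm², ΣAX̄ = 1929200.00 mm³, ΣAȲ = 714340.00 mm³.
X̄ = 1929200.00/13780.00 = 140.00 mm; Ȳ = 714340.00/13780.00 = 51.84 mm.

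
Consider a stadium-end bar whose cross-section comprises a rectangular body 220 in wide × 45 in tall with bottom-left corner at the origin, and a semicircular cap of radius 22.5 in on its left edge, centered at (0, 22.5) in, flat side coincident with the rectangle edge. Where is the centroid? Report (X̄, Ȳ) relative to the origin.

rectangular body: A = 220 × 45 = 9900.00, centroid at (110.00, 22.50).
semicircular end: A = ½π·22.5² = 795.22, centroid at (-9.55, 22.50).
ΣA = 10695.22 in²
ΣAX̄ = (9900.00)(110.00) + (795.22)(-9.55) = 1081406.25 in³
ΣAȲ = (9900.00)(22.50) + (795.22)(22.50) = 240642.35 in³
X̄ = 1081406.25 / 10695.22 = 101.11 in
Ȳ = 240642.35 / 10695.22 = 22.50 in

X̄ = 101.11 in, Ȳ = 22.50 in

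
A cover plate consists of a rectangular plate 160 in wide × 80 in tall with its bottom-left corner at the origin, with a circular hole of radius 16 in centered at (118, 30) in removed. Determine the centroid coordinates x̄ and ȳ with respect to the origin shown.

plate: A = 160 × 80 = 12800.00, centroid at (80.00, 40.00).
hole: A = −π·16² = -804.25, centroid at (118.00, 30.00).
ΣA = 11995.75 in²
ΣAx̄ = (12800.00)(80.00) + (-804.25)(118.00) = 929098.77 in³
ΣAȳ = (12800.00)(40.00) + (-804.25)(30.00) = 487872.57 in³
x̄ = 929098.77 / 11995.75 = 77.45 in
ȳ = 487872.57 / 11995.75 = 40.67 in

x̄ = 77.45 in, ȳ = 40.67 in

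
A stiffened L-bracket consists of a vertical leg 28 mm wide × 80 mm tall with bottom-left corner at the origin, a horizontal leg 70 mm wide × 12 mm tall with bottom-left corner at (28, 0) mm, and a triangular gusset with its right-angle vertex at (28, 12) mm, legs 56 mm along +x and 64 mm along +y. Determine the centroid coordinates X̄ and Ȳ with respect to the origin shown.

Part | A | x̄ᵢ | ȳᵢ | A·x̄ᵢ | A·ȳᵢ
vertical leg | 2240.00 | 14.00 | 40.00 | 31360.00 | 89600.00
horizontal leg | 840.00 | 63.00 | 6.00 | 52920.00 | 5040.00
gusset | 1792.00 | 46.67 | 33.33 | 83626.67 | 59733.33
Σ | 4872.00 |  |  | 167906.67 | 154373.33
X̄ = 167906.67 / 4872.00 = 34.46 mm
Ȳ = 154373.33 / 4872.00 = 31.69 mm

X̄ = 34.46 mm, Ȳ = 31.69 mm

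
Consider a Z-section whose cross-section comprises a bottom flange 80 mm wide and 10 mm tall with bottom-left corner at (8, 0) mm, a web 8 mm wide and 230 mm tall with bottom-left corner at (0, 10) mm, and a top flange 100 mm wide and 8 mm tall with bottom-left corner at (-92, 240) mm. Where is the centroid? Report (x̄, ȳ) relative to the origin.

x̄ = 3.53 mm, ȳ = 124.77 mm

bottom flange: A = 80 × 10 = 800.00, centroid at (48.00, 5.00).
web: A = 8 × 230 = 1840.00, centroid at (4.00, 125.00).
top flange: A = 100 × 8 = 800.00, centroid at (-42.00, 244.00).
ΣA = 3440.00 mm²
ΣAx̄ = (800.00)(48.00) + (1840.00)(4.00) + (800.00)(-42.00) = 12160.00 mm³
ΣAȳ = (800.00)(5.00) + (1840.00)(125.00) + (800.00)(244.00) = 429200.00 mm³
x̄ = 12160.00 / 3440.00 = 3.53 mm
ȳ = 429200.00 / 3440.00 = 124.77 mm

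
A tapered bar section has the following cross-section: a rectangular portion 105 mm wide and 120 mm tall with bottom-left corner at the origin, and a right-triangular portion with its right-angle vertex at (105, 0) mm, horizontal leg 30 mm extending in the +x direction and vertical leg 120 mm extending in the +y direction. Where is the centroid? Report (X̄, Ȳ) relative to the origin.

X̄ = 60.31 mm, Ȳ = 57.50 mm

rectangular portion: A = 105 × 120 = 12600.00, centroid at (52.50, 60.00).
triangular portion: A = ½·30·120 = 1800.00, centroid at (115.00, 40.00).
ΣA = 14400.00 mm², ΣAX̄ = 868500.00 mm³, ΣAȲ = 828000.00 mm³.
X̄ = 868500.00/14400.00 = 60.31 mm; Ȳ = 828000.00/14400.00 = 57.50 mm.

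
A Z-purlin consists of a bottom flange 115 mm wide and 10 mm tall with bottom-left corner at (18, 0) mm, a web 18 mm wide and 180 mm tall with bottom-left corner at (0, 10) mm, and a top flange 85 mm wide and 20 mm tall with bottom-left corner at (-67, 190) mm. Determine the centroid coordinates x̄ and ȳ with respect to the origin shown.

x̄ = 12.21 mm, ȳ = 109.98 mm

bottom flange: A = 115 × 10 = 1150.00, centroid at (75.50, 5.00).
web: A = 18 × 180 = 3240.00, centroid at (9.00, 100.00).
top flange: A = 85 × 20 = 1700.00, centroid at (-24.50, 200.00).
ΣA = 6090.00 mm², ΣAx̄ = 74335.00 mm³, ΣAȳ = 669750.00 mm³.
x̄ = 74335.00/6090.00 = 12.21 mm; ȳ = 669750.00/6090.00 = 109.98 mm.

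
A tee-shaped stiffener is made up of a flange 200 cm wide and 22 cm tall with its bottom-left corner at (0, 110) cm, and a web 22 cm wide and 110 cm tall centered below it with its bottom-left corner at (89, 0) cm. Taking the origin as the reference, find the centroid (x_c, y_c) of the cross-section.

Part | A | x̄ᵢ | ȳᵢ | A·x̄ᵢ | A·ȳᵢ
web | 2420.00 | 100.00 | 55.00 | 242000.00 | 133100.00
flange | 4400.00 | 100.00 | 121.00 | 440000.00 | 532400.00
Σ | 6820.00 |  |  | 682000.00 | 665500.00
x_c = 682000.00 / 6820.00 = 100.00 cm
y_c = 665500.00 / 6820.00 = 97.58 cm

x_c = 100.00 cm, y_c = 97.58 cm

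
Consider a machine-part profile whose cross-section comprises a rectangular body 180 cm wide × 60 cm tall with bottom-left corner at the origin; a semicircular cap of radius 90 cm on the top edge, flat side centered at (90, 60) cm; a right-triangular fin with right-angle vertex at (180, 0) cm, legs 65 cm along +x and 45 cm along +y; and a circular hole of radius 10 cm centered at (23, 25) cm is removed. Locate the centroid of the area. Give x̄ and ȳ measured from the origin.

x̄ = 97.47 cm, ȳ = 64.34 cm

rectangular body: A = 180 × 60 = 10800.00, centroid at (90.00, 30.00).
semicircular top: A = ½π·90² = 12723.45, centroid at (90.00, 98.20).
triangular fin: A = ½·65·45 = 1462.50, centroid at (201.67, 15.00).
hole: A = −π·10² = -314.16, centroid at (23.00, 25.00).
ΣA = 24671.79 cm², ΣAx̄ = 2404822.36 cm³, ΣAȳ = 1587490.53 cm³.
x̄ = 2404822.36/24671.79 = 97.47 cm; ȳ = 1587490.53/24671.79 = 64.34 cm.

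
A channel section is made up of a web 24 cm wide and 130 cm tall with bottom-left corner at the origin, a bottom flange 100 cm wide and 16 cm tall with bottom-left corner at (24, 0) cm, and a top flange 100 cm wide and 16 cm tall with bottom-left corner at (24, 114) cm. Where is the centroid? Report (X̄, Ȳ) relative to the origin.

X̄ = 43.39 cm, Ȳ = 65.00 cm

Part | A | x̄ᵢ | ȳᵢ | A·x̄ᵢ | A·ȳᵢ
web | 3120.00 | 12.00 | 65.00 | 37440.00 | 202800.00
bottom flange | 1600.00 | 74.00 | 8.00 | 118400.00 | 12800.00
top flange | 1600.00 | 74.00 | 122.00 | 118400.00 | 195200.00
Σ | 6320.00 |  |  | 274240.00 | 410800.00
X̄ = 274240.00 / 6320.00 = 43.39 cm
Ȳ = 410800.00 / 6320.00 = 65.00 cm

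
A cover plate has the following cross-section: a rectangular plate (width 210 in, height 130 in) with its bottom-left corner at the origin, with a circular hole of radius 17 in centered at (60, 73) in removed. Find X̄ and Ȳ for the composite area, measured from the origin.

X̄ = 106.55 in, Ȳ = 64.72 in

plate: A = 210 × 130 = 27300.00, centroid at (105.00, 65.00).
hole: A = −π·17² = -907.92, centroid at (60.00, 73.00).
ΣA = 26392.08 in²
ΣAX̄ = (27300.00)(105.00) + (-907.92)(60.00) = 2812024.78 in³
ΣAȲ = (27300.00)(65.00) + (-907.92)(73.00) = 1708221.82 in³
X̄ = 2812024.78 / 26392.08 = 106.55 in
Ȳ = 1708221.82 / 26392.08 = 64.72 in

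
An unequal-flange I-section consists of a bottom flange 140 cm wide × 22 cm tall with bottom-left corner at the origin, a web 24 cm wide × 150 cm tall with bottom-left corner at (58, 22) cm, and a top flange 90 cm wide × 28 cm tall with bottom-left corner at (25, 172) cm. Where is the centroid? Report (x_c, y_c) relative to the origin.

bottom flange: A = 140 × 22 = 3080.00, centroid at (70.00, 11.00).
web: A = 24 × 150 = 3600.00, centroid at (70.00, 97.00).
top flange: A = 90 × 28 = 2520.00, centroid at (70.00, 186.00).
ΣA = 9200.00 cm², ΣAx_c = 644000.00 cm³, ΣAy_c = 851800.00 cm³.
x_c = 644000.00/9200.00 = 70.00 cm; y_c = 851800.00/9200.00 = 92.59 cm.

x_c = 70.00 cm, y_c = 92.59 cm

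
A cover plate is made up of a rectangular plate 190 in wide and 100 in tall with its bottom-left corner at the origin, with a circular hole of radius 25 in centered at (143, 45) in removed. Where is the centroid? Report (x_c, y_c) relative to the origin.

x_c = 89.47 in, y_c = 50.58 in

Part | A | x̄ᵢ | ȳᵢ | A·x̄ᵢ | A·ȳᵢ
plate | 19000.00 | 95.00 | 50.00 | 1805000.00 | 950000.00
hole | -1963.50 | 143.00 | 45.00 | -280779.84 | -88357.29
Σ | 17036.50 |  |  | 1524220.16 | 861642.71
x_c = 1524220.16 / 17036.50 = 89.47 in
y_c = 861642.71 / 17036.50 = 50.58 in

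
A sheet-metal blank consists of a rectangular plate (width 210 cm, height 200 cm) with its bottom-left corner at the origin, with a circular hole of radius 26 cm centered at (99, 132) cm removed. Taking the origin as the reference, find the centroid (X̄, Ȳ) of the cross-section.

X̄ = 105.32 cm, Ȳ = 98.30 cm

plate: A = 210 × 200 = 42000.00, centroid at (105.00, 100.00).
hole: A = −π·26² = -2123.72, centroid at (99.00, 132.00).
ΣA = 39876.28 cm², ΣAX̄ = 4199752.05 cm³, ΣAȲ = 3919669.40 cm³.
X̄ = 4199752.05/39876.28 = 105.32 cm; Ȳ = 3919669.40/39876.28 = 98.30 cm.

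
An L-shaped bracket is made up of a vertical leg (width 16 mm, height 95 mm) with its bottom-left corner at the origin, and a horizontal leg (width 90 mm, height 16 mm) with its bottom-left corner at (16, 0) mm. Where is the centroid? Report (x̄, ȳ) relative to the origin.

x̄ = 33.78 mm, ȳ = 28.28 mm

vertical leg: A = 16 × 95 = 1520.00, centroid at (8.00, 47.50).
horizontal leg: A = 90 × 16 = 1440.00, centroid at (61.00, 8.00).
ΣA = 2960.00 mm², ΣAx̄ = 100000.00 mm³, ΣAȳ = 83720.00 mm³.
x̄ = 100000.00/2960.00 = 33.78 mm; ȳ = 83720.00/2960.00 = 28.28 mm.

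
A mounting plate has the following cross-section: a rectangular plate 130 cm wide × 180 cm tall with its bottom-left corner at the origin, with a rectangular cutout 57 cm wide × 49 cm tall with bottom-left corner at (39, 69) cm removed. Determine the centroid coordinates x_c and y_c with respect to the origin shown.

plate: A = 130 × 180 = 23400.00, centroid at (65.00, 90.00).
hole: A = −(57 × 49) = -2793.00, centroid at (67.50, 93.50).
ΣA = 20607.00 cm²
ΣAx_c = (23400.00)(65.00) + (-2793.00)(67.50) = 1332472.50 cm³
ΣAy_c = (23400.00)(90.00) + (-2793.00)(93.50) = 1844854.50 cm³
x_c = 1332472.50 / 20607.00 = 64.66 cm
y_c = 1844854.50 / 20607.00 = 89.53 cm

x_c = 64.66 cm, y_c = 89.53 cm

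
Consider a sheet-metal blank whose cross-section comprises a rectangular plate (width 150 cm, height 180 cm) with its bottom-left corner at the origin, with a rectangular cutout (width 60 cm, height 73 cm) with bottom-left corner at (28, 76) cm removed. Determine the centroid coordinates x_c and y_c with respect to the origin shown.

x_c = 78.29 cm, y_c = 85.64 cm

plate: A = 150 × 180 = 27000.00, centroid at (75.00, 90.00).
hole: A = −(60 × 73) = -4380.00, centroid at (58.00, 112.50).
ΣA = 22620.00 cm², ΣAx_c = 1770960.00 cm³, ΣAy_c = 1937250.00 cm³.
x_c = 1770960.00/22620.00 = 78.29 cm; y_c = 1937250.00/22620.00 = 85.64 cm.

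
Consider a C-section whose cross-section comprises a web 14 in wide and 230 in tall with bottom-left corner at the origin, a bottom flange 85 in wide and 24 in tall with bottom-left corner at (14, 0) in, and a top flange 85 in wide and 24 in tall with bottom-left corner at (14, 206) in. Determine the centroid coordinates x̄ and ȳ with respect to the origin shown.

Part | A | x̄ᵢ | ȳᵢ | A·x̄ᵢ | A·ȳᵢ
web | 3220.00 | 7.00 | 115.00 | 22540.00 | 370300.00
bottom flange | 2040.00 | 56.50 | 12.00 | 115260.00 | 24480.00
top flange | 2040.00 | 56.50 | 218.00 | 115260.00 | 444720.00
Σ | 7300.00 |  |  | 253060.00 | 839500.00
x̄ = 253060.00 / 7300.00 = 34.67 in
ȳ = 839500.00 / 7300.00 = 115.00 in

x̄ = 34.67 in, ȳ = 115.00 in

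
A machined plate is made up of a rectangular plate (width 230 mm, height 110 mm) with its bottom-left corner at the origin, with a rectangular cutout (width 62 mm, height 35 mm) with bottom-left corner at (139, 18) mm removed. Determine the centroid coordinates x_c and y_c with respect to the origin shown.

plate: A = 230 × 110 = 25300.00, centroid at (115.00, 55.00).
hole: A = −(62 × 35) = -2170.00, centroid at (170.00, 35.50).
ΣA = 23130.00 mm², ΣAx_c = 2540600.00 mm³, ΣAy_c = 1314465.00 mm³.
x_c = 2540600.00/23130.00 = 109.84 mm; y_c = 1314465.00/23130.00 = 56.83 mm.

x_c = 109.84 mm, y_c = 56.83 mm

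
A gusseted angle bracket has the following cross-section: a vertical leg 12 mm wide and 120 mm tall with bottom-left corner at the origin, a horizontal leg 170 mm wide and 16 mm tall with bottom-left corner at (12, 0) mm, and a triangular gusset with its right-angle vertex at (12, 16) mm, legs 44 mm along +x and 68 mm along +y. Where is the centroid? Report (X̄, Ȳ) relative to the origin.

Part | A | x̄ᵢ | ȳᵢ | A·x̄ᵢ | A·ȳᵢ
vertical leg | 1440.00 | 6.00 | 60.00 | 8640.00 | 86400.00
horizontal leg | 2720.00 | 97.00 | 8.00 | 263840.00 | 21760.00
gusset | 1496.00 | 26.67 | 38.67 | 39893.33 | 57845.33
Σ | 5656.00 |  |  | 312373.33 | 166005.33
X̄ = 312373.33 / 5656.00 = 55.23 mm
Ȳ = 166005.33 / 5656.00 = 29.35 mm

X̄ = 55.23 mm, Ȳ = 29.35 mm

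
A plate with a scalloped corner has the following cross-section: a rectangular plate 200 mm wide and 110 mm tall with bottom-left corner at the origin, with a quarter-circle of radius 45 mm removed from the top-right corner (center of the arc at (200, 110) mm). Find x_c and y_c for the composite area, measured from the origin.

plate: A = 200 × 110 = 22000.00, centroid at (100.00, 55.00).
removed quarter-circle: A = −¼π·45² = -1590.43, centroid at (180.90, 90.90).
ΣA = 20409.57 mm²
ΣAx_c = (22000.00)(100.00) + (-1590.43)(180.90) = 1912288.74 mm³
ΣAy_c = (22000.00)(55.00) + (-1590.43)(90.90) = 1065427.56 mm³
x_c = 1912288.74 / 20409.57 = 93.70 mm
y_c = 1065427.56 / 20409.57 = 52.20 mm

x_c = 93.70 mm, y_c = 52.20 mm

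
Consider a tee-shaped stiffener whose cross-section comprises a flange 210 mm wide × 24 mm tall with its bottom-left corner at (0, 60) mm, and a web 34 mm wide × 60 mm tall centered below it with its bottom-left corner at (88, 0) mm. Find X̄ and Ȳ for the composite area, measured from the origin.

Part | A | x̄ᵢ | ȳᵢ | A·x̄ᵢ | A·ȳᵢ
web | 2040.00 | 105.00 | 30.00 | 214200.00 | 61200.00
flange | 5040.00 | 105.00 | 72.00 | 529200.00 | 362880.00
Σ | 7080.00 |  |  | 743400.00 | 424080.00
X̄ = 743400.00 / 7080.00 = 105.00 mm
Ȳ = 424080.00 / 7080.00 = 59.90 mm

X̄ = 105.00 mm, Ȳ = 59.90 mm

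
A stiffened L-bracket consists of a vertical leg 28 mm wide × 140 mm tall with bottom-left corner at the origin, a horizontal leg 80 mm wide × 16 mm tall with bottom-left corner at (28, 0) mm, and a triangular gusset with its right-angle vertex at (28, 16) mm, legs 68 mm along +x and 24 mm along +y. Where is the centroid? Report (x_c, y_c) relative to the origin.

x_c = 30.46 mm, y_c = 50.57 mm

Part | A | x̄ᵢ | ȳᵢ | A·x̄ᵢ | A·ȳᵢ
vertical leg | 3920.00 | 14.00 | 70.00 | 54880.00 | 274400.00
horizontal leg | 1280.00 | 68.00 | 8.00 | 87040.00 | 10240.00
gusset | 816.00 | 50.67 | 24.00 | 41344.00 | 19584.00
Σ | 6016.00 |  |  | 183264.00 | 304224.00
x_c = 183264.00 / 6016.00 = 30.46 mm
y_c = 304224.00 / 6016.00 = 50.57 mm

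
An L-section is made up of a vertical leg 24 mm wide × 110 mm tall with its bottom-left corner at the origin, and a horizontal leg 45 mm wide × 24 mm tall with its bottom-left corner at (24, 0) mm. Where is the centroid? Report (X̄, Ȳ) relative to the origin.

X̄ = 22.02 mm, Ȳ = 42.52 mm

vertical leg: A = 24 × 110 = 2640.00, centroid at (12.00, 55.00).
horizontal leg: A = 45 × 24 = 1080.00, centroid at (46.50, 12.00).
ΣA = 3720.00 mm², ΣAX̄ = 81900.00 mm³, ΣAȲ = 158160.00 mm³.
X̄ = 81900.00/3720.00 = 22.02 mm; Ȳ = 158160.00/3720.00 = 42.52 mm.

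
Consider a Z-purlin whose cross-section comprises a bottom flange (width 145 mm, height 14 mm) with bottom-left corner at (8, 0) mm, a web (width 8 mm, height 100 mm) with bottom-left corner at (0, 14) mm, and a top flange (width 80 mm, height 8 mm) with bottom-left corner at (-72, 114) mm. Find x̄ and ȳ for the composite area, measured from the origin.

x̄ = 42.11 mm, ȳ = 40.61 mm

bottom flange: A = 145 × 14 = 2030.00, centroid at (80.50, 7.00).
web: A = 8 × 100 = 800.00, centroid at (4.00, 64.00).
top flange: A = 80 × 8 = 640.00, centroid at (-32.00, 118.00).
ΣA = 3470.00 mm², ΣAx̄ = 146135.00 mm³, ΣAȳ = 140930.00 mm³.
x̄ = 146135.00/3470.00 = 42.11 mm; ȳ = 140930.00/3470.00 = 40.61 mm.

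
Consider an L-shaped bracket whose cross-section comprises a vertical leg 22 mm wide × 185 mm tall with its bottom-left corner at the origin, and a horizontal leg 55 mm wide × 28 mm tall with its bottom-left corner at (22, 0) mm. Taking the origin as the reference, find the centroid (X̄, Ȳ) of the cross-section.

vertical leg: A = 22 × 185 = 4070.00, centroid at (11.00, 92.50).
horizontal leg: A = 55 × 28 = 1540.00, centroid at (49.50, 14.00).
ΣA = 5610.00 mm²
ΣAX̄ = (4070.00)(11.00) + (1540.00)(49.50) = 121000.00 mm³
ΣAȲ = (4070.00)(92.50) + (1540.00)(14.00) = 398035.00 mm³
X̄ = 121000.00 / 5610.00 = 21.57 mm
Ȳ = 398035.00 / 5610.00 = 70.95 mm

X̄ = 21.57 mm, Ȳ = 70.95 mm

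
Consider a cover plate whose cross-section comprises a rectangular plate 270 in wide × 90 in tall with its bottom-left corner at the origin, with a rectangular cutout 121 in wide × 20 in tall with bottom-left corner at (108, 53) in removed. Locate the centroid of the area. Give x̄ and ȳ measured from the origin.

x̄ = 131.29 in, ȳ = 43.01 in

plate: A = 270 × 90 = 24300.00, centroid at (135.00, 45.00).
hole: A = −(121 × 20) = -2420.00, centroid at (168.50, 63.00).
ΣA = 21880.00 in², ΣAx̄ = 2872730.00 in³, ΣAȳ = 941040.00 in³.
x̄ = 2872730.00/21880.00 = 131.29 in; ȳ = 941040.00/21880.00 = 43.01 in.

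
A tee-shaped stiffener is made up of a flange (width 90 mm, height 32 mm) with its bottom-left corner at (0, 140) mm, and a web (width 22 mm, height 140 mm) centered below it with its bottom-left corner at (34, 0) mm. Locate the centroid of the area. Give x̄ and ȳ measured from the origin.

x̄ = 45.00 mm, ȳ = 111.56 mm

web: A = 22 × 140 = 3080.00, centroid at (45.00, 70.00).
flange: A = 90 × 32 = 2880.00, centroid at (45.00, 156.00).
ΣA = 5960.00 mm², ΣAx̄ = 268200.00 mm³, ΣAȳ = 664880.00 mm³.
x̄ = 268200.00/5960.00 = 45.00 mm; ȳ = 664880.00/5960.00 = 111.56 mm.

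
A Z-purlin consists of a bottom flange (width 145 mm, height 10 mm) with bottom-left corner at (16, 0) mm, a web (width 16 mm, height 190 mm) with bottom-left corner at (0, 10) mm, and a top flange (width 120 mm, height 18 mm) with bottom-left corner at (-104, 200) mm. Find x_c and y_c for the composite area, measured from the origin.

x_c = 8.66 mm, y_c = 116.98 mm

bottom flange: A = 145 × 10 = 1450.00, centroid at (88.50, 5.00).
web: A = 16 × 190 = 3040.00, centroid at (8.00, 105.00).
top flange: A = 120 × 18 = 2160.00, centroid at (-44.00, 209.00).
ΣA = 6650.00 mm²
ΣAx_c = (1450.00)(88.50) + (3040.00)(8.00) + (2160.00)(-44.00) = 57605.00 mm³
ΣAy_c = (1450.00)(5.00) + (3040.00)(105.00) + (2160.00)(209.00) = 777890.00 mm³
x_c = 57605.00 / 6650.00 = 8.66 mm
y_c = 777890.00 / 6650.00 = 116.98 mm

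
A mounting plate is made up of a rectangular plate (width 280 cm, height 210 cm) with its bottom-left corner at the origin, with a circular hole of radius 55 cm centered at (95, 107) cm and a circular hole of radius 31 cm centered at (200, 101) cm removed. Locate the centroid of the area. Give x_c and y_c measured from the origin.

x_c = 145.33 cm, y_c = 104.85 cm

plate: A = 280 × 210 = 58800.00, centroid at (140.00, 105.00).
hole 1: A = −π·55² = -9503.32, centroid at (95.00, 107.00).
hole 2: A = −π·31² = -3019.07, centroid at (200.00, 101.00).
ΣA = 46277.61 cm²
ΣAx_c = (58800.00)(140.00) + (-9503.32)(95.00) + (-3019.07)(200.00) = 6725370.70 cm³
ΣAy_c = (58800.00)(105.00) + (-9503.32)(107.00) + (-3019.07)(101.00) = 4852218.87 cm³
x_c = 6725370.70 / 46277.61 = 145.33 cm
y_c = 4852218.87 / 46277.61 = 104.85 cm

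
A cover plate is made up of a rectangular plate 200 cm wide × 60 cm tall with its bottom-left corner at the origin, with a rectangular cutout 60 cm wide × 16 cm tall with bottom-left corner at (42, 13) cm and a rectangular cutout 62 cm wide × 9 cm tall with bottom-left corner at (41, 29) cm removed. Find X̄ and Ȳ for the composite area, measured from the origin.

plate: A = 200 × 60 = 12000.00, centroid at (100.00, 30.00).
hole 1: A = −(60 × 16) = -960.00, centroid at (72.00, 21.00).
hole 2: A = −(62 × 9) = -558.00, centroid at (72.00, 33.50).
ΣA = 10482.00 cm²
ΣAX̄ = (12000.00)(100.00) + (-960.00)(72.00) + (-558.00)(72.00) = 1090704.00 cm³
ΣAȲ = (12000.00)(30.00) + (-960.00)(21.00) + (-558.00)(33.50) = 321147.00 cm³
X̄ = 1090704.00 / 10482.00 = 104.05 cm
Ȳ = 321147.00 / 10482.00 = 30.64 cm

X̄ = 104.05 cm, Ȳ = 30.64 cm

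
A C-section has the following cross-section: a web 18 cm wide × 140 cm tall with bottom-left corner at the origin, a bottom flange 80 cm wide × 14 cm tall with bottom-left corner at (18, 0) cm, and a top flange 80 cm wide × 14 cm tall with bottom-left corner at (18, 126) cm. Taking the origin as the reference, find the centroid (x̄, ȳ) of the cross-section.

web: A = 18 × 140 = 2520.00, centroid at (9.00, 70.00).
bottom flange: A = 80 × 14 = 1120.00, centroid at (58.00, 7.00).
top flange: A = 80 × 14 = 1120.00, centroid at (58.00, 133.00).
ΣA = 4760.00 cm²
ΣAx̄ = (2520.00)(9.00) + (1120.00)(58.00) + (1120.00)(58.00) = 152600.00 cm³
ΣAȳ = (2520.00)(70.00) + (1120.00)(7.00) + (1120.00)(133.00) = 333200.00 cm³
x̄ = 152600.00 / 4760.00 = 32.06 cm
ȳ = 333200.00 / 4760.00 = 70.00 cm

x̄ = 32.06 cm, ȳ = 70.00 cm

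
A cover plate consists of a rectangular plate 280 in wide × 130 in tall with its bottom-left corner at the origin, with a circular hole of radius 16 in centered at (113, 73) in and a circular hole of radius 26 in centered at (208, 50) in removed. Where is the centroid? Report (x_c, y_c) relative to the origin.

x_c = 136.33 in, y_c = 65.76 in

plate: A = 280 × 130 = 36400.00, centroid at (140.00, 65.00).
hole 1: A = −π·16² = -804.25, centroid at (113.00, 73.00).
hole 2: A = −π·26² = -2123.72, centroid at (208.00, 50.00).
ΣA = 33472.04 in², ΣAx_c = 4563386.95 in³, ΣAy_c = 2201104.08 in³.
x_c = 4563386.95/33472.04 = 136.33 in; y_c = 2201104.08/33472.04 = 65.76 in.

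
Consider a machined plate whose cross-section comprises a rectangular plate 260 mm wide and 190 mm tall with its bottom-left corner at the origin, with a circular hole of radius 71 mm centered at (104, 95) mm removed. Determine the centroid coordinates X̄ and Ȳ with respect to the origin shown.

X̄ = 142.27 mm, Ȳ = 95.00 mm

Part | A | x̄ᵢ | ȳᵢ | A·x̄ᵢ | A·ȳᵢ
plate | 49400.00 | 130.00 | 95.00 | 6422000.00 | 4693000.00
hole | -15836.77 | 104.00 | 95.00 | -1647023.93 | -1504493.01
Σ | 33563.23 |  |  | 4774976.07 | 3188506.99
X̄ = 4774976.07 / 33563.23 = 142.27 mm
Ȳ = 3188506.99 / 33563.23 = 95.00 mm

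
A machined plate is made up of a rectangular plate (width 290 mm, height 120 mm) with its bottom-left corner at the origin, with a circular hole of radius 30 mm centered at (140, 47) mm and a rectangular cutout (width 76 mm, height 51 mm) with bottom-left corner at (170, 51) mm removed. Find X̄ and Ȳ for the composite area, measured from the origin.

Part | A | x̄ᵢ | ȳᵢ | A·x̄ᵢ | A·ȳᵢ
plate | 34800.00 | 145.00 | 60.00 | 5046000.00 | 2088000.00
hole 1 | -2827.43 | 140.00 | 47.00 | -395840.67 | -132889.37
hole 2 | -3876.00 | 208.00 | 76.50 | -806208.00 | -296514.00
Σ | 28096.57 |  |  | 3843951.33 | 1658596.63
X̄ = 3843951.33 / 28096.57 = 136.81 mm
Ȳ = 1658596.63 / 28096.57 = 59.03 mm

X̄ = 136.81 mm, Ȳ = 59.03 mm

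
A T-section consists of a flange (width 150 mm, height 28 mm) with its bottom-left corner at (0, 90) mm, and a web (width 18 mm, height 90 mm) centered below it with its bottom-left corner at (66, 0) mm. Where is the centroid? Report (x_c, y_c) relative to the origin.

web: A = 18 × 90 = 1620.00, centroid at (75.00, 45.00).
flange: A = 150 × 28 = 4200.00, centroid at (75.00, 104.00).
ΣA = 5820.00 mm², ΣAx_c = 436500.00 mm³, ΣAy_c = 509700.00 mm³.
x_c = 436500.00/5820.00 = 75.00 mm; y_c = 509700.00/5820.00 = 87.58 mm.

x_c = 75.00 mm, y_c = 87.58 mm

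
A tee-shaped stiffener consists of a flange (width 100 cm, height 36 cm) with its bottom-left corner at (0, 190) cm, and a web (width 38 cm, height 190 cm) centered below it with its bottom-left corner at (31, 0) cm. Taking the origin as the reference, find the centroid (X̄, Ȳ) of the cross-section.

X̄ = 50.00 cm, Ȳ = 132.60 cm

web: A = 38 × 190 = 7220.00, centroid at (50.00, 95.00).
flange: A = 100 × 36 = 3600.00, centroid at (50.00, 208.00).
ΣA = 10820.00 cm²
ΣAX̄ = (7220.00)(50.00) + (3600.00)(50.00) = 541000.00 cm³
ΣAȲ = (7220.00)(95.00) + (3600.00)(208.00) = 1434700.00 cm³
X̄ = 541000.00 / 10820.00 = 50.00 cm
Ȳ = 1434700.00 / 10820.00 = 132.60 cm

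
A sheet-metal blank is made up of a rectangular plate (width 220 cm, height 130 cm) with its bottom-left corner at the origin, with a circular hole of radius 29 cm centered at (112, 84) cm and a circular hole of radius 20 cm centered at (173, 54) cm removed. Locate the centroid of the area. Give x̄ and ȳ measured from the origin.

Part | A | x̄ᵢ | ȳᵢ | A·x̄ᵢ | A·ȳᵢ
plate | 28600.00 | 110.00 | 65.00 | 3146000.00 | 1859000.00
hole 1 | -2642.08 | 112.00 | 84.00 | -295912.90 | -221934.67
hole 2 | -1256.64 | 173.00 | 54.00 | -217398.21 | -67858.40
Σ | 24701.28 |  |  | 2632688.89 | 1569206.93
x̄ = 2632688.89 / 24701.28 = 106.58 cm
ȳ = 1569206.93 / 24701.28 = 63.53 cm

x̄ = 106.58 cm, ȳ = 63.53 cm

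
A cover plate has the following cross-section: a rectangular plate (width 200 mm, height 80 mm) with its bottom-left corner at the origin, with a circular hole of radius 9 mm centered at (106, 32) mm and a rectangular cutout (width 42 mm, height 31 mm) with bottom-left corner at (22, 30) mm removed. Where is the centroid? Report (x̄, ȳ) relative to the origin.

x̄ = 105.03 mm, ȳ = 39.65 mm

plate: A = 200 × 80 = 16000.00, centroid at (100.00, 40.00).
hole 1: A = −π·9² = -254.47, centroid at (106.00, 32.00).
hole 2: A = −(42 × 31) = -1302.00, centroid at (43.00, 45.50).
ΣA = 14443.53 mm²
ΣAx̄ = (16000.00)(100.00) + (-254.47)(106.00) + (-1302.00)(43.00) = 1517040.29 mm³
ΣAȳ = (16000.00)(40.00) + (-254.47)(32.00) + (-1302.00)(45.50) = 572615.99 mm³
x̄ = 1517040.29 / 14443.53 = 105.03 mm
ȳ = 572615.99 / 14443.53 = 39.65 mm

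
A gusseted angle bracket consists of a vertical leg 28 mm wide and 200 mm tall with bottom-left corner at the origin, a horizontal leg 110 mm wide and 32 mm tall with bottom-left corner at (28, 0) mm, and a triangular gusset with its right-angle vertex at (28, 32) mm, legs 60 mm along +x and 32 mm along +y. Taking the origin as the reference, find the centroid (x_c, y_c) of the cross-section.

vertical leg: A = 28 × 200 = 5600.00, centroid at (14.00, 100.00).
horizontal leg: A = 110 × 32 = 3520.00, centroid at (83.00, 16.00).
gusset: A = ½·60·32 = 960.00, centroid at (48.00, 42.67).
ΣA = 10080.00 mm², ΣAx_c = 416640.00 mm³, ΣAy_c = 657280.00 mm³.
x_c = 416640.00/10080.00 = 41.33 mm; y_c = 657280.00/10080.00 = 65.21 mm.

x_c = 41.33 mm, y_c = 65.21 mm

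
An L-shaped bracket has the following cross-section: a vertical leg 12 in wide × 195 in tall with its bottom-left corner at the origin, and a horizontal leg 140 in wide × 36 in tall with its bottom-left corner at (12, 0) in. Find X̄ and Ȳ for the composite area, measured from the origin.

Part | A | x̄ᵢ | ȳᵢ | A·x̄ᵢ | A·ȳᵢ
vertical leg | 2340.00 | 6.00 | 97.50 | 14040.00 | 228150.00
horizontal leg | 5040.00 | 82.00 | 18.00 | 413280.00 | 90720.00
Σ | 7380.00 |  |  | 427320.00 | 318870.00
X̄ = 427320.00 / 7380.00 = 57.90 in
Ȳ = 318870.00 / 7380.00 = 43.21 in

X̄ = 57.90 in, Ȳ = 43.21 in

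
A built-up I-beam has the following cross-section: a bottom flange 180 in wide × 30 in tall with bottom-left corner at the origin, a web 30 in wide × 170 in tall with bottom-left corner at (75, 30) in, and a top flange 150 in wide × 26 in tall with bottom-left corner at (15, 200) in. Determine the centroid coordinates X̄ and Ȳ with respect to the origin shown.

bottom flange: A = 180 × 30 = 5400.00, centroid at (90.00, 15.00).
web: A = 30 × 170 = 5100.00, centroid at (90.00, 115.00).
top flange: A = 150 × 26 = 3900.00, centroid at (90.00, 213.00).
ΣA = 14400.00 in²
ΣAX̄ = (5400.00)(90.00) + (5100.00)(90.00) + (3900.00)(90.00) = 1296000.00 in³
ΣAȲ = (5400.00)(15.00) + (5100.00)(115.00) + (3900.00)(213.00) = 1498200.00 in³
X̄ = 1296000.00 / 14400.00 = 90.00 in
Ȳ = 1498200.00 / 14400.00 = 104.04 in

X̄ = 90.00 in, Ȳ = 104.04 in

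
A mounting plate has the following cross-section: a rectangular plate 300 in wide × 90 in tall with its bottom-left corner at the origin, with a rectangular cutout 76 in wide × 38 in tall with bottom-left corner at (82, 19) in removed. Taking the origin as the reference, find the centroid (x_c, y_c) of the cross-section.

plate: A = 300 × 90 = 27000.00, centroid at (150.00, 45.00).
hole: A = −(76 × 38) = -2888.00, centroid at (120.00, 38.00).
ΣA = 24112.00 in², ΣAx_c = 3703440.00 in³, ΣAy_c = 1105256.00 in³.
x_c = 3703440.00/24112.00 = 153.59 in; y_c = 1105256.00/24112.00 = 45.84 in.

x_c = 153.59 in, y_c = 45.84 in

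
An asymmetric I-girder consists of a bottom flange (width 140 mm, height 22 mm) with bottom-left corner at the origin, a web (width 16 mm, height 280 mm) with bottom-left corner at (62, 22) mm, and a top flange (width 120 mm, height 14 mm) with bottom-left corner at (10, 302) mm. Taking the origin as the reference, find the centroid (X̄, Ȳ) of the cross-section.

X̄ = 70.00 mm, Ȳ = 138.39 mm

Part | A | x̄ᵢ | ȳᵢ | A·x̄ᵢ | A·ȳᵢ
bottom flange | 3080.00 | 70.00 | 11.00 | 215600.00 | 33880.00
web | 4480.00 | 70.00 | 162.00 | 313600.00 | 725760.00
top flange | 1680.00 | 70.00 | 309.00 | 117600.00 | 519120.00
Σ | 9240.00 |  |  | 646800.00 | 1278760.00
X̄ = 646800.00 / 9240.00 = 70.00 mm
Ȳ = 1278760.00 / 9240.00 = 138.39 mm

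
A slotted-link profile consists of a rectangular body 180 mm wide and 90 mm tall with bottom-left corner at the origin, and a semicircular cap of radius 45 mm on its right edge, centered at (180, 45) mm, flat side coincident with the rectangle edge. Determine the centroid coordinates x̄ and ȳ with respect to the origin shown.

x̄ = 107.91 mm, ȳ = 45.00 mm

rectangular body: A = 180 × 90 = 16200.00, centroid at (90.00, 45.00).
semicircular end: A = ½π·45² = 3180.86, centroid at (199.10, 45.00).
ΣA = 19380.86 mm², ΣAx̄ = 2091305.26 mm³, ΣAȳ = 872138.82 mm³.
x̄ = 2091305.26/19380.86 = 107.91 mm; ȳ = 872138.82/19380.86 = 45.00 mm.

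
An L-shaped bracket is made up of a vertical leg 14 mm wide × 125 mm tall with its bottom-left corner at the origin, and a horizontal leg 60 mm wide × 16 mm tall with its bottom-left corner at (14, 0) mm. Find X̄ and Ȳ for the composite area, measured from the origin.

vertical leg: A = 14 × 125 = 1750.00, centroid at (7.00, 62.50).
horizontal leg: A = 60 × 16 = 960.00, centroid at (44.00, 8.00).
ΣA = 2710.00 mm², ΣAX̄ = 54490.00 mm³, ΣAȲ = 117055.00 mm³.
X̄ = 54490.00/2710.00 = 20.11 mm; Ȳ = 117055.00/2710.00 = 43.19 mm.

X̄ = 20.11 mm, Ȳ = 43.19 mm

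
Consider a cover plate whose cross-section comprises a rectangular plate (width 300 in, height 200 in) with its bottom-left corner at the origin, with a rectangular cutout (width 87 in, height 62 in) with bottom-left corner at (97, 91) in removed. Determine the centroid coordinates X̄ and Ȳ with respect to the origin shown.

X̄ = 150.94 in, Ȳ = 97.83 in

Part | A | x̄ᵢ | ȳᵢ | A·x̄ᵢ | A·ȳᵢ
plate | 60000.00 | 150.00 | 100.00 | 9000000.00 | 6000000.00
hole | -5394.00 | 140.50 | 122.00 | -757857.00 | -658068.00
Σ | 54606.00 |  |  | 8242143.00 | 5341932.00
X̄ = 8242143.00 / 54606.00 = 150.94 in
Ȳ = 5341932.00 / 54606.00 = 97.83 in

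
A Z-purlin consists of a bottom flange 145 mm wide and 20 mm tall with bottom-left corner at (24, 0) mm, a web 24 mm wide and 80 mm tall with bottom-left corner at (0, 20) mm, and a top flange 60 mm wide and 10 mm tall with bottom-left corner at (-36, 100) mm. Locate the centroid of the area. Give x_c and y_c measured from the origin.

Part | A | x̄ᵢ | ȳᵢ | A·x̄ᵢ | A·ȳᵢ
bottom flange | 2900.00 | 96.50 | 10.00 | 279850.00 | 29000.00
web | 1920.00 | 12.00 | 60.00 | 23040.00 | 115200.00
top flange | 600.00 | -6.00 | 105.00 | -3600.00 | 63000.00
Σ | 5420.00 |  |  | 299290.00 | 207200.00
x_c = 299290.00 / 5420.00 = 55.22 mm
y_c = 207200.00 / 5420.00 = 38.23 mm

x_c = 55.22 mm, y_c = 38.23 mm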